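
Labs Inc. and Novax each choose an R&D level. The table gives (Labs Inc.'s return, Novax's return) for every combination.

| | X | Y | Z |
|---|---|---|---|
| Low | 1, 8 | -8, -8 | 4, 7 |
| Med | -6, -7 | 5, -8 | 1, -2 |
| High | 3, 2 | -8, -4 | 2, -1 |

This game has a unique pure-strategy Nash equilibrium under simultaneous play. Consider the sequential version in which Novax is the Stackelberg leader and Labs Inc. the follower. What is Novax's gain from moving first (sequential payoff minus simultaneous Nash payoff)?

Work backward from Labs Inc.'s decision.
- X: Labs Inc. compares 1, -6, 3 and picks High; Novax would get 2.
- Y: Labs Inc. compares -8, 5, -8 and picks Med; Novax would get -8.
- Z: Labs Inc. compares 4, 1, 2 and picks Low; Novax would get 7.
Among 2, -8, 7, the best is 7 at Z. Subgame-perfect outcome: (Low, Z) with payoffs (4, 7).
Under simultaneous play:
Labs Inc.'s best replies: X→High; Y→Med; Z→Low.
Novax's best replies: Low→X; Med→Z; High→X.
The unique mutual best reply is (High, X), giving (3, 2).
Novax's commitment gain: 7 − 2 = 5.

5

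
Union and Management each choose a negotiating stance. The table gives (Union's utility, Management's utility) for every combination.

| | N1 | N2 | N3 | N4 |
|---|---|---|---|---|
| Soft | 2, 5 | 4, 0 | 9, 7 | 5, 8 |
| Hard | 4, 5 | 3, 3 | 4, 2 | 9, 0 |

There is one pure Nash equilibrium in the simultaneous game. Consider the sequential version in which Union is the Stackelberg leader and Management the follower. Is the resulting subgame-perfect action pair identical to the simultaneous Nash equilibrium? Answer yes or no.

no

Management best-responds to each possible Union move:
- Soft: BR = N4, leader payoff 5.
- Hard: BR = N1, leader payoff 4.
Among 5, 4, the best is 5 at Soft. Subgame-perfect outcome: (Soft, N4) with payoffs (5, 8).
Under simultaneous play:
Union's best replies: N1→Hard; N2→Soft; N3→Soft; N4→Hard.
Management's best replies: Soft→N4; Hard→N1.
Only (Hard, N1) has each player best-responding; Nash payoffs (4, 5).
Sequential outcome (Soft, N4) differs from the Nash profile (Hard, N1).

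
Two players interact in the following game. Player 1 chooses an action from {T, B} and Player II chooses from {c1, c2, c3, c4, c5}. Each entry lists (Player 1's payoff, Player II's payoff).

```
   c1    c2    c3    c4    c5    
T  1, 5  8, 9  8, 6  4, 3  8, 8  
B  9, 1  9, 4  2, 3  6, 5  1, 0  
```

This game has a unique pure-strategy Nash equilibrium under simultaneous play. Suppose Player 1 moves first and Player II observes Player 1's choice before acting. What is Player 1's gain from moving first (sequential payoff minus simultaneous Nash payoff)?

2

Work backward from Player II's decision.
- T → Player II plays c2 (best of 5, 9, 6, 3, 8); Player 1 gets 8.
- B → Player II plays c4 (best of 1, 4, 3, 5, 0); Player 1 gets 6.
Among 8, 6, the best is 8 at T. Subgame-perfect outcome: (T, c2) with payoffs (8, 9).
Under simultaneous play:
Player 1's best replies: c1→B; c2→B; c3→T; c4→B; c5→T.
Player II's best replies: T→c2; B→c4.
The unique mutual best reply is (B, c4), giving (6, 5).
Player 1's commitment gain: 8 − 6 = 2.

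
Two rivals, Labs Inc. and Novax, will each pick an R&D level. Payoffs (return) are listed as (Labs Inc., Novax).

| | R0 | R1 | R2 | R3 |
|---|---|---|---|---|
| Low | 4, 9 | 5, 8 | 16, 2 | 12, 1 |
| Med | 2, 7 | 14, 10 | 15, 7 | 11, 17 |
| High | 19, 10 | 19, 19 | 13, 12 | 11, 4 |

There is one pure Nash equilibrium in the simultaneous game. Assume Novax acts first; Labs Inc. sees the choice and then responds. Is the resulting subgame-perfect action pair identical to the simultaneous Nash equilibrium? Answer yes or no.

yes

Labs Inc. best-responds to each possible Novax move:
- R0 → Labs Inc. plays High (best of 4, 2, 19); Novax gets 10.
- R1 → Labs Inc. plays High (best of 5, 14, 19); Novax gets 19.
- R2 → Labs Inc. plays Low (best of 16, 15, 13); Novax gets 2.
- R3 → Labs Inc. plays Low (best of 12, 11, 11); Novax gets 1.
Maximizing over 10, 19, 2, 1, Novax chooses R1. Subgame-perfect outcome: (High, R1) with payoffs (19, 19).
Under simultaneous play:
Labs Inc.'s best replies: R0→High; R1→High; R2→Low; R3→Low.
Novax's best replies: Low→R0; Med→R3; High→R1.
The unique mutual best reply is (High, R1), giving (19, 19).
Sequential outcome (High, R1) coincides with the Nash profile (High, R1).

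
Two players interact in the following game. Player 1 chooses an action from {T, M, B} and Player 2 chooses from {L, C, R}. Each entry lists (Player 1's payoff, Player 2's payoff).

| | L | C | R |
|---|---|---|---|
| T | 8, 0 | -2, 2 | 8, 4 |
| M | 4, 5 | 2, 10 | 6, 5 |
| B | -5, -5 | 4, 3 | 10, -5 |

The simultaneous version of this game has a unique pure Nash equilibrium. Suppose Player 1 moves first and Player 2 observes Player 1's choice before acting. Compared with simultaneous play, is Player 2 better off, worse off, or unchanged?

better off

Work backward from Player 2's decision.
- T: BR = R, leader payoff 8.
- M: BR = C, leader payoff 2.
- B: BR = C, leader payoff 4.
Player 1's induced payoffs are 8, 2, 4, so Player 1 commits to T. Subgame-perfect outcome: (T, R) with payoffs (8, 4).
For the simultaneous game, intersect best replies.
Player 1's best replies: L→T; C→B; R→B.
Player 2's best replies: T→R; M→C; B→C.
Only (B, C) has each player best-responding; Nash payoffs (4, 3).
Player 2 earns 4 sequentially versus 3 at the Nash outcome: better off.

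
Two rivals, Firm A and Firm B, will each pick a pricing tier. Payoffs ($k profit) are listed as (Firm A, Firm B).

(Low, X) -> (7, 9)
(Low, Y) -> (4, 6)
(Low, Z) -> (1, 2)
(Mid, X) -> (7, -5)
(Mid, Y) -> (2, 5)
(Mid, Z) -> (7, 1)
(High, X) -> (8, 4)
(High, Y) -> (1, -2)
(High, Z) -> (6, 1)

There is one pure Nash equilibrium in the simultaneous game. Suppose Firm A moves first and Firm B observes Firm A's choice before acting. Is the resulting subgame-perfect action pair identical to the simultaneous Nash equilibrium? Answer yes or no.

Solve by backward induction (Firm A leads).
- Low → Firm B plays X (best of 9, 6, 2); Firm A gets 7.
- Mid → Firm B plays Y (best of -5, 5, 1); Firm A gets 2.
- High → Firm B plays X (best of 4, -2, 1); Firm A gets 8.
Among 7, 2, 8, the best is 8 at High. Subgame-perfect outcome: (High, X) with payoffs (8, 4).
For the simultaneous game, intersect best replies.
Firm A's best replies: X→High; Y→Low; Z→Mid.
Firm B's best replies: Low→X; Mid→Y; High→X.
The unique mutual best reply is (High, X), giving (8, 4).
Sequential outcome (High, X) coincides with the Nash profile (High, X).

yes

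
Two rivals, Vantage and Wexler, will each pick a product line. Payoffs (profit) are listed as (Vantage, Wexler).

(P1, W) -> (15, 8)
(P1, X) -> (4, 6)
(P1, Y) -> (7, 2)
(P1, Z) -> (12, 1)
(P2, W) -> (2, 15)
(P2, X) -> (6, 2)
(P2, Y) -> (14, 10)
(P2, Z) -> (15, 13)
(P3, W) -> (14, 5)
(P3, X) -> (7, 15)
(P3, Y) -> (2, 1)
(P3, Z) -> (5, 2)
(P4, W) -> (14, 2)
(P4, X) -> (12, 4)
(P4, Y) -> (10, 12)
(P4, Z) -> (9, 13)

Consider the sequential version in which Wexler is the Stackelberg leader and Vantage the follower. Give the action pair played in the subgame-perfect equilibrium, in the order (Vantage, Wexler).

(P2, Z)

Backward induction with Wexler moving first.
- W: BR = P1, leader payoff 8.
- X: BR = P4, leader payoff 4.
- Y: BR = P2, leader payoff 10.
- Z: BR = P2, leader payoff 13.
Wexler's induced payoffs are 8, 4, 10, 13, so Wexler commits to Z. Subgame-perfect outcome: (P2, Z) with payoffs (15, 13).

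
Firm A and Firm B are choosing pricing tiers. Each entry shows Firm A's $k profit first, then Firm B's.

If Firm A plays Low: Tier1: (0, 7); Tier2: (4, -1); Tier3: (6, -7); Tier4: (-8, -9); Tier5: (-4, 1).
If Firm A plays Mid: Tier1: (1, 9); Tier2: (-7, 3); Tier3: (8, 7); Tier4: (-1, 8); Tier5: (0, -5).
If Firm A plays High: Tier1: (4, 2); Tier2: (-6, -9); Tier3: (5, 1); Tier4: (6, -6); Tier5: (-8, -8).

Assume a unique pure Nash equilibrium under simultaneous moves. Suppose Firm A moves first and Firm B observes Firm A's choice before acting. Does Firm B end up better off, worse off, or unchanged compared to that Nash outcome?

Firm B best-responds to each possible Firm A move:
- Low: Firm B compares 7, -1, -7, -9, 1 and picks Tier1; Firm A would get 0.
- Mid: Firm B compares 9, 3, 7, 8, -5 and picks Tier1; Firm A would get 1.
- High: Firm B compares 2, -9, 1, -6, -8 and picks Tier1; Firm A would get 4.
Among 0, 1, 4, the best is 4 at High. Subgame-perfect outcome: (High, Tier1) with payoffs (4, 2).
Under simultaneous play:
Firm A's best replies: Tier1→High; Tier2→Low; Tier3→Mid; Tier4→High; Tier5→Mid.
Firm B's best replies: Low→Tier1; Mid→Tier1; High→Tier1.
The unique mutual best reply is (High, Tier1), giving (4, 2).
Firm B earns 2 sequentially versus 2 at the Nash outcome: unchanged.

unchanged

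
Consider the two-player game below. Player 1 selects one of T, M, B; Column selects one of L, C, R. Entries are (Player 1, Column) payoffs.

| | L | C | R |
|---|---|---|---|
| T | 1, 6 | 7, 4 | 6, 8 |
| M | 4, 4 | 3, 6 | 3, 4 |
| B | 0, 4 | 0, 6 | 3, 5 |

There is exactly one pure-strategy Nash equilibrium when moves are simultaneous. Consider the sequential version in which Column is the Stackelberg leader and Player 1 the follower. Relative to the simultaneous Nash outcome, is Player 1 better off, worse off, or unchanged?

unchanged

Solve by backward induction (Column leads).
- L: Player 1 compares 1, 4, 0 and picks M; Column would get 4.
- C: Player 1 compares 7, 3, 0 and picks T; Column would get 4.
- R: Player 1 compares 6, 3, 3 and picks T; Column would get 8.
Column's induced payoffs are 4, 4, 8, so Column commits to R. Subgame-perfect outcome: (T, R) with payoffs (6, 8).
Now find the simultaneous Nash equilibrium.
Player 1's best replies: L→M; C→T; R→T.
Column's best replies: T→R; M→C; B→C.
The unique mutual best reply is (T, R), giving (6, 8).
Player 1 earns 6 sequentially versus 6 at the Nash outcome: unchanged.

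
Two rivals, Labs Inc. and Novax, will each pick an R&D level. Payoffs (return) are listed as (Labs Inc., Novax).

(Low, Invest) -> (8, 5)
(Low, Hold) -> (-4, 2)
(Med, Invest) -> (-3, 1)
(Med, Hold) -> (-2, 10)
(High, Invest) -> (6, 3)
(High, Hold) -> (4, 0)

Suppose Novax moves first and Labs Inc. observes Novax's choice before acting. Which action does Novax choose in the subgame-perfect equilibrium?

Work backward from Labs Inc.'s decision.
- Invest: Labs Inc. compares 8, -3, 6 and picks Low; Novax would get 5.
- Hold: Labs Inc. compares -4, -2, 4 and picks High; Novax would get 0.
Maximizing over 5, 0, Novax chooses Invest. Subgame-perfect outcome: (Low, Invest) with payoffs (8, 5).

Invest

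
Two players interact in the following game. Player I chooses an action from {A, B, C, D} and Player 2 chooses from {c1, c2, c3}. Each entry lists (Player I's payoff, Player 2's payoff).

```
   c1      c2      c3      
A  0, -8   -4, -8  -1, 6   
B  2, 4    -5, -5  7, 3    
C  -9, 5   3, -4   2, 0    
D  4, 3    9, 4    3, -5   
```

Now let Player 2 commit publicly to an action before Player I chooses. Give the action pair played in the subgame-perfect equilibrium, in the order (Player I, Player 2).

Work backward from Player I's decision.
- c1: BR = D, leader payoff 3.
- c2: BR = D, leader payoff 4.
- c3: BR = B, leader payoff 3.
Among 3, 4, 3, the best is 4 at c2. Subgame-perfect outcome: (D, c2) with payoffs (9, 4).

(D, c2)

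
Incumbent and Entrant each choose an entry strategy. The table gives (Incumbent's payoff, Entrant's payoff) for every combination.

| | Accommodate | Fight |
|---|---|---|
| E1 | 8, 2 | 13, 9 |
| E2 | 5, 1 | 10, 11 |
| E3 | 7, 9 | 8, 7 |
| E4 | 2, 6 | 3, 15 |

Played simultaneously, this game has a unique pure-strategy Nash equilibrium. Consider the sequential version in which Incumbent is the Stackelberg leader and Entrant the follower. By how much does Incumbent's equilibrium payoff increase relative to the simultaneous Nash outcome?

0

Backward induction with Incumbent moving first.
- E1: Entrant compares 2, 9 and picks Fight; Incumbent would get 13.
- E2: Entrant compares 1, 11 and picks Fight; Incumbent would get 10.
- E3: Entrant compares 9, 7 and picks Accommodate; Incumbent would get 7.
- E4: Entrant compares 6, 15 and picks Fight; Incumbent would get 3.
Maximizing over 13, 10, 7, 3, Incumbent chooses E1. Subgame-perfect outcome: (E1, Fight) with payoffs (13, 9).
Under simultaneous play:
Incumbent's best replies: Accommodate→E1; Fight→E1.
Entrant's best replies: E1→Fight; E2→Fight; E3→Accommodate; E4→Fight.
The unique mutual best reply is (E1, Fight), giving (13, 9).
Incumbent's commitment gain: 13 − 13 = 0.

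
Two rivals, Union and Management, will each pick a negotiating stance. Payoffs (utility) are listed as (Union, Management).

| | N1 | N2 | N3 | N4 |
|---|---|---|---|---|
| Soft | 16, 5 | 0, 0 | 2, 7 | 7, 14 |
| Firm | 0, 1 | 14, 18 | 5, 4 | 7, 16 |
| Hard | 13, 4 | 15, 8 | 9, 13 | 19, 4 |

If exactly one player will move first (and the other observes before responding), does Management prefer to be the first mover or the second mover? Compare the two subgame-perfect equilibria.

If Union leads: Management's best replies are Soft→N4, Firm→N2, Hard→N3; Union's induced payoffs 7, 14, 9; outcome (Firm, N2), payoffs (14, 18).
If Management leads: Union's best replies are N1→Soft, N2→Hard, N3→Hard, N4→Hard; Management's induced payoffs 5, 8, 13, 4; outcome (Hard, N3), payoffs (9, 13).
Management gets 13 moving first and 18 moving second, so Management prefers to move second.

second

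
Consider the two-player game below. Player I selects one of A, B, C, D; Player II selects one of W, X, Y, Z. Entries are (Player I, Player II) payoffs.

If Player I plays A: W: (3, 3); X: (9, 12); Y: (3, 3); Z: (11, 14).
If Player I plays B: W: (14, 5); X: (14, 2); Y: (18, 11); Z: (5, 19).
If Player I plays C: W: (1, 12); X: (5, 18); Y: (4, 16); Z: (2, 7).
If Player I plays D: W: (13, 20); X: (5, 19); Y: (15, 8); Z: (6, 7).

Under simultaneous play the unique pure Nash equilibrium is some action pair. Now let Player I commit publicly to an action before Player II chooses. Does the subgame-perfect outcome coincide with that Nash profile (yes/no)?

Solve by backward induction (Player I leads).
- A → Player II plays Z (best of 3, 12, 3, 14); Player I gets 11.
- B → Player II plays Z (best of 5, 2, 11, 19); Player I gets 5.
- C → Player II plays X (best of 12, 18, 16, 7); Player I gets 5.
- D → Player II plays W (best of 20, 19, 8, 7); Player I gets 13.
Maximizing over 11, 5, 5, 13, Player I chooses D. Subgame-perfect outcome: (D, W) with payoffs (13, 20).
Now find the simultaneous Nash equilibrium.
Player I's best replies: W→B; X→B; Y→B; Z→A.
Player II's best replies: A→Z; B→Z; C→X; D→W.
Only (A, Z) has each player best-responding; Nash payoffs (11, 14).
Sequential outcome (D, W) differs from the Nash profile (A, Z).

no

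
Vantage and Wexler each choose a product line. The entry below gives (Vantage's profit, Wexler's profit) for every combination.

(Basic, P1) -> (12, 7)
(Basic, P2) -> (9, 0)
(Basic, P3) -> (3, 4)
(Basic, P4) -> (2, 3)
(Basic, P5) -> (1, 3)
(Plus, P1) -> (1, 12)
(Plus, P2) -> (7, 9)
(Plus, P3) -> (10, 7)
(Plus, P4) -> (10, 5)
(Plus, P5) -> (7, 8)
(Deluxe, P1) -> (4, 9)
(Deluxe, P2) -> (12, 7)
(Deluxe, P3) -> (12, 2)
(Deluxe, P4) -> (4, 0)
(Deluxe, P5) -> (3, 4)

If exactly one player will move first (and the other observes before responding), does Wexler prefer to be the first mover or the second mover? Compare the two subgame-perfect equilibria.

first

If Vantage leads: Wexler's best replies are Basic→P1, Plus→P1, Deluxe→P1; Vantage's induced payoffs 12, 1, 4; outcome (Basic, P1), payoffs (12, 7).
If Wexler leads: Vantage's best replies are P1→Basic, P2→Deluxe, P3→Deluxe, P4→Plus, P5→Plus; Wexler's induced payoffs 7, 7, 2, 5, 8; outcome (Plus, P5), payoffs (7, 8).
Wexler gets 8 moving first and 7 moving second, so Wexler prefers to move first.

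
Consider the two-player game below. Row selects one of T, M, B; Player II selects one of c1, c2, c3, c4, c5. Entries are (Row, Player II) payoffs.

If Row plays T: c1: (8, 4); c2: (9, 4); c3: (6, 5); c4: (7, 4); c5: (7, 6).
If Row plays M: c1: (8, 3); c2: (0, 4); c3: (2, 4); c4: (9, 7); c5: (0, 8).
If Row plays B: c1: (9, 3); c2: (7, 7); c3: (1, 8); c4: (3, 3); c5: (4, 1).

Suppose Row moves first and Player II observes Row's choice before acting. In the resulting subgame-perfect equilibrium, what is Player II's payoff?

6

Backward induction with Row moving first.
- T: Player II compares 4, 4, 5, 4, 6 and picks c5; Row would get 7.
- M: Player II compares 3, 4, 4, 7, 8 and picks c5; Row would get 0.
- B: Player II compares 3, 7, 8, 3, 1 and picks c3; Row would get 1.
Maximizing over 7, 0, 1, Row chooses T. Subgame-perfect outcome: (T, c5) with payoffs (7, 6).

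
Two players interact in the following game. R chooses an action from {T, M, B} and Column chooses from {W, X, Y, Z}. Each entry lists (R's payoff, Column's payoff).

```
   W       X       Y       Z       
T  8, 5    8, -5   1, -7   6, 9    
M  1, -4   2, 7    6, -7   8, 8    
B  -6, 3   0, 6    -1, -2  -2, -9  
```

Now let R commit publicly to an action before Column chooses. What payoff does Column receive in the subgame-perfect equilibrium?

Solve by backward induction (R leads).
- T: BR = Z, leader payoff 6.
- M: BR = Z, leader payoff 8.
- B: BR = X, leader payoff 0.
R's induced payoffs are 6, 8, 0, so R commits to M. Subgame-perfect outcome: (M, Z) with payoffs (8, 8).

8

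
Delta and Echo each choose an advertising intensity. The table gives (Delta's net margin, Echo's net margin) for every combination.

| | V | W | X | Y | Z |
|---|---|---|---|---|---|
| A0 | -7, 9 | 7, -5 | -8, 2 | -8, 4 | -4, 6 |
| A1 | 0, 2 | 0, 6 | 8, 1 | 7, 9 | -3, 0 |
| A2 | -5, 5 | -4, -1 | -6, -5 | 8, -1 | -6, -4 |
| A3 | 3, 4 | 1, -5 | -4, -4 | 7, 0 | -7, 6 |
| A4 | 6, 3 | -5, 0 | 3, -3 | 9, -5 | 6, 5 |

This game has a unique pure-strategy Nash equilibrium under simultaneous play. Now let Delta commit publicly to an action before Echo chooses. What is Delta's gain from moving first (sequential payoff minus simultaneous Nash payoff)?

1

Echo best-responds to each possible Delta move:
- A0 → Echo plays V (best of 9, -5, 2, 4, 6); Delta gets -7.
- A1 → Echo plays Y (best of 2, 6, 1, 9, 0); Delta gets 7.
- A2 → Echo plays V (best of 5, -1, -5, -1, -4); Delta gets -5.
- A3 → Echo plays Z (best of 4, -5, -4, 0, 6); Delta gets -7.
- A4 → Echo plays Z (best of 3, 0, -3, -5, 5); Delta gets 6.
Among -7, 7, -5, -7, 6, the best is 7 at A1. Subgame-perfect outcome: (A1, Y) with payoffs (7, 9).
For the simultaneous game, intersect best replies.
Delta's best replies: V→A4; W→A0; X→A1; Y→A4; Z→A4.
Echo's best replies: A0→V; A1→Y; A2→V; A3→Z; A4→Z.
Only (A4, Z) has each player best-responding; Nash payoffs (6, 5).
Delta's commitment gain: 7 − 6 = 1.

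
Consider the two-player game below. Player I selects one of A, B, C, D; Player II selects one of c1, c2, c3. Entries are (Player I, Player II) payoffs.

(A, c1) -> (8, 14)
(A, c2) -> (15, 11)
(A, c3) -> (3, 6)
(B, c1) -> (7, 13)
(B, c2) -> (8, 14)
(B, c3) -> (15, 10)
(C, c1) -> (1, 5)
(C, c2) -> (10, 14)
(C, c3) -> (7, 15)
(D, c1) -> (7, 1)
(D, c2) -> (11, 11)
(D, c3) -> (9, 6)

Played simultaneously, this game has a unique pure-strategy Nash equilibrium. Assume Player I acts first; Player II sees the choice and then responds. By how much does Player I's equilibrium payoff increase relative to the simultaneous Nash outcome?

3

Player II best-responds to each possible Player I move:
- A → Player II plays c1 (best of 14, 11, 6); Player I gets 8.
- B → Player II plays c2 (best of 13, 14, 10); Player I gets 8.
- C → Player II plays c3 (best of 5, 14, 15); Player I gets 7.
- D → Player II plays c2 (best of 1, 11, 6); Player I gets 11.
Maximizing over 8, 8, 7, 11, Player I chooses D. Subgame-perfect outcome: (D, c2) with payoffs (11, 11).
For the simultaneous game, intersect best replies.
Player I's best replies: c1→A; c2→A; c3→B.
Player II's best replies: A→c1; B→c2; C→c3; D→c2.
Only (A, c1) has each player best-responding; Nash payoffs (8, 14).
Player I's commitment gain: 11 − 8 = 3.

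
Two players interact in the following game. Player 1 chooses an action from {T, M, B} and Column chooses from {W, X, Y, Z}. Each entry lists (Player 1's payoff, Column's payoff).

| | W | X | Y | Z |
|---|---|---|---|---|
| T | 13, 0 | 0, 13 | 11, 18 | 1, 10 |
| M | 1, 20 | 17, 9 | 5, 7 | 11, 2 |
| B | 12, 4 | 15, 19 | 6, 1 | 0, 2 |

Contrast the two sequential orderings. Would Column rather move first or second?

second

If Player 1 leads: Column's best replies are T→Y, M→W, B→X; Player 1's induced payoffs 11, 1, 15; outcome (B, X), payoffs (15, 19).
If Column leads: Player 1's best replies are W→T, X→M, Y→T, Z→M; Column's induced payoffs 0, 9, 18, 2; outcome (T, Y), payoffs (11, 18).
Column gets 18 moving first and 19 moving second, so Column prefers to move second.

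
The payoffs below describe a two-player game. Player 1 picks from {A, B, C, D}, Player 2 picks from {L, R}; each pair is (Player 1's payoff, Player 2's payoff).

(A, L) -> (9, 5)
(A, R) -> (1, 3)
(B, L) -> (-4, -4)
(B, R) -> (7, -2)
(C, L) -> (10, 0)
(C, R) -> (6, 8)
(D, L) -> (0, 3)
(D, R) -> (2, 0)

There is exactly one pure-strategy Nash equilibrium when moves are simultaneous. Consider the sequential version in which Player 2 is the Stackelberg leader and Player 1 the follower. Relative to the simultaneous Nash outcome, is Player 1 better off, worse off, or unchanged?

Solve by backward induction (Player 2 leads).
- L → Player 1 plays C (best of 9, -4, 10, 0); Player 2 gets 0.
- R → Player 1 plays B (best of 1, 7, 6, 2); Player 2 gets -2.
Player 2's induced payoffs are 0, -2, so Player 2 commits to L. Subgame-perfect outcome: (C, L) with payoffs (10, 0).
Now find the simultaneous Nash equilibrium.
Player 1's best replies: L→C; R→B.
Player 2's best replies: A→L; B→R; C→R; D→L.
The unique mutual best reply is (B, R), giving (7, -2).
Player 1 earns 10 sequentially versus 7 at the Nash outcome: better off.

better off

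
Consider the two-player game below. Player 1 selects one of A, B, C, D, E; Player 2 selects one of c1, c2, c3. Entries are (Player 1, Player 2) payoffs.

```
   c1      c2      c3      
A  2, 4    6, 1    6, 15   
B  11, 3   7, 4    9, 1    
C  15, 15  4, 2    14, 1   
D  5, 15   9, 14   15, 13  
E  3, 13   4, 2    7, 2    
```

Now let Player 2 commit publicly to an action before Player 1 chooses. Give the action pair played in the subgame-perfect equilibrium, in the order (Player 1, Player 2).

(C, c1)

Work backward from Player 1's decision.
- c1: Player 1 compares 2, 11, 15, 5, 3 and picks C; Player 2 would get 15.
- c2: Player 1 compares 6, 7, 4, 9, 4 and picks D; Player 2 would get 14.
- c3: Player 1 compares 6, 9, 14, 15, 7 and picks D; Player 2 would get 13.
Maximizing over 15, 14, 13, Player 2 chooses c1. Subgame-perfect outcome: (C, c1) with payoffs (15, 15).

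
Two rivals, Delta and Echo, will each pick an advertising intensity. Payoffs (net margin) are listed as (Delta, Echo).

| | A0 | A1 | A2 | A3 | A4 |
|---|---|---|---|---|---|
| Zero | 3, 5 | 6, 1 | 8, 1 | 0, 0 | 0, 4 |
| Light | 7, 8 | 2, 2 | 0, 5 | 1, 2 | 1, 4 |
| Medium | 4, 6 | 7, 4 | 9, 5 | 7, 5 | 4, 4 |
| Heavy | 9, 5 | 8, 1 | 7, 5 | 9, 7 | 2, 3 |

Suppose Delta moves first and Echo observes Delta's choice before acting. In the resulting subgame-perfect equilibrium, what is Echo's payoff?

7

Solve by backward induction (Delta leads).
- Zero: BR = A0, leader payoff 3.
- Light: BR = A0, leader payoff 7.
- Medium: BR = A0, leader payoff 4.
- Heavy: BR = A3, leader payoff 9.
Delta's induced payoffs are 3, 7, 4, 9, so Delta commits to Heavy. Subgame-perfect outcome: (Heavy, A3) with payoffs (9, 7).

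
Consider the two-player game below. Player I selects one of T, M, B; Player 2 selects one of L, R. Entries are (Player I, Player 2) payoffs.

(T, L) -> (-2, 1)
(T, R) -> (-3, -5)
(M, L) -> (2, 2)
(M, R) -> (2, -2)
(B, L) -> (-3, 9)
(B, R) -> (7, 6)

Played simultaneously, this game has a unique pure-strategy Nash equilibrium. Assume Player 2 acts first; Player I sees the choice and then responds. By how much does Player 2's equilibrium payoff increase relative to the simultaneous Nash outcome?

Player I best-responds to each possible Player 2 move:
- L: Player I compares -2, 2, -3 and picks M; Player 2 would get 2.
- R: Player I compares -3, 2, 7 and picks B; Player 2 would get 6.
Among 2, 6, the best is 6 at R. Subgame-perfect outcome: (B, R) with payoffs (7, 6).
Under simultaneous play:
Player I's best replies: L→M; R→B.
Player 2's best replies: T→L; M→L; B→L.
The unique mutual best reply is (M, L), giving (2, 2).
Player 2's commitment gain: 6 − 2 = 4.

4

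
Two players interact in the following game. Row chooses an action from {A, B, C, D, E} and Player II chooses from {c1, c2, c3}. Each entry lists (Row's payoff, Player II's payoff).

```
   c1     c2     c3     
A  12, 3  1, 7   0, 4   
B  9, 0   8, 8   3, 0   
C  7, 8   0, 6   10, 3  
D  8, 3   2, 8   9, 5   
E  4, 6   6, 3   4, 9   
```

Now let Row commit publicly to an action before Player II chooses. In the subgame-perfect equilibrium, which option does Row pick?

B

Work backward from Player II's decision.
- A → Player II plays c2 (best of 3, 7, 4); Row gets 1.
- B → Player II plays c2 (best of 0, 8, 0); Row gets 8.
- C → Player II plays c1 (best of 8, 6, 3); Row gets 7.
- D → Player II plays c2 (best of 3, 8, 5); Row gets 2.
- E → Player II plays c3 (best of 6, 3, 9); Row gets 4.
Row's induced payoffs are 1, 8, 7, 2, 4, so Row commits to B. Subgame-perfect outcome: (B, c2) with payoffs (8, 8).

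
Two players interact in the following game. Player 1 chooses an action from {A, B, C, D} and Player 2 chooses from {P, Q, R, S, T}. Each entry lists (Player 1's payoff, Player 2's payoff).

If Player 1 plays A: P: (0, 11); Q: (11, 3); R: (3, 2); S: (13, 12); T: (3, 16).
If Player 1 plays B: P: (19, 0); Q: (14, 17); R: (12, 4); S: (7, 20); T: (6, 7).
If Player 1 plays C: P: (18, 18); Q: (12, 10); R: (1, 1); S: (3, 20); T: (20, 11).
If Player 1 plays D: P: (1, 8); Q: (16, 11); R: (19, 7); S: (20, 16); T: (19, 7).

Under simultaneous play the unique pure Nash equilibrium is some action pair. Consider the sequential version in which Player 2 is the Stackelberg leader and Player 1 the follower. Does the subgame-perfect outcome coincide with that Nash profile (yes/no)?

Work backward from Player 1's decision.
- P: Player 1 compares 0, 19, 18, 1 and picks B; Player 2 would get 0.
- Q: Player 1 compares 11, 14, 12, 16 and picks D; Player 2 would get 11.
- R: Player 1 compares 3, 12, 1, 19 and picks D; Player 2 would get 7.
- S: Player 1 compares 13, 7, 3, 20 and picks D; Player 2 would get 16.
- T: Player 1 compares 3, 6, 20, 19 and picks C; Player 2 would get 11.
Among 0, 11, 7, 16, 11, the best is 16 at S. Subgame-perfect outcome: (D, S) with payoffs (20, 16).
For the simultaneous game, intersect best replies.
Player 1's best replies: P→B; Q→D; R→D; S→D; T→C.
Player 2's best replies: A→T; B→S; C→S; D→S.
The unique mutual best reply is (D, S), giving (20, 16).
Sequential outcome (D, S) coincides with the Nash profile (D, S).

yes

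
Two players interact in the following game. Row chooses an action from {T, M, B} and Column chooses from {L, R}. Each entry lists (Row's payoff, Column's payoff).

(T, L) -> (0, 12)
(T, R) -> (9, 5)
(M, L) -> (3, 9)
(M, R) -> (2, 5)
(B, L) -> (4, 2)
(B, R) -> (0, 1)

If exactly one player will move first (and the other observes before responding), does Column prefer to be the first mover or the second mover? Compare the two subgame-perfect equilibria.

If Row leads: Column's best replies are T→L, M→L, B→L; Row's induced payoffs 0, 3, 4; outcome (B, L), payoffs (4, 2).
If Column leads: Row's best replies are L→B, R→T; Column's induced payoffs 2, 5; outcome (T, R), payoffs (9, 5).
Column gets 5 moving first and 2 moving second, so Column prefers to move first.

first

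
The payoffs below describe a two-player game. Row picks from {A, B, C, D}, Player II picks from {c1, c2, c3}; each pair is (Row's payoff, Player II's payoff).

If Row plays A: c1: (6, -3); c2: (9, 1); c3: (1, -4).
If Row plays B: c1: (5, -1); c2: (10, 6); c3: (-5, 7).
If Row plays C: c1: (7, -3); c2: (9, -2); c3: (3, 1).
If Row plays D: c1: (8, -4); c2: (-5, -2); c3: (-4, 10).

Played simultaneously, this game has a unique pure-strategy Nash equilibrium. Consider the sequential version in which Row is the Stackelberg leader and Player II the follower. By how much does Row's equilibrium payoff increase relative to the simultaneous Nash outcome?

Work backward from Player II's decision.
- A: Player II compares -3, 1, -4 and picks c2; Row would get 9.
- B: Player II compares -1, 6, 7 and picks c3; Row would get -5.
- C: Player II compares -3, -2, 1 and picks c3; Row would get 3.
- D: Player II compares -4, -2, 10 and picks c3; Row would get -4.
Row's induced payoffs are 9, -5, 3, -4, so Row commits to A. Subgame-perfect outcome: (A, c2) with payoffs (9, 1).
Now find the simultaneous Nash equilibrium.
Row's best replies: c1→D; c2→B; c3→C.
Player II's best replies: A→c2; B→c3; C→c3; D→c3.
The unique mutual best reply is (C, c3), giving (3, 1).
Row's commitment gain: 9 − 3 = 6.

6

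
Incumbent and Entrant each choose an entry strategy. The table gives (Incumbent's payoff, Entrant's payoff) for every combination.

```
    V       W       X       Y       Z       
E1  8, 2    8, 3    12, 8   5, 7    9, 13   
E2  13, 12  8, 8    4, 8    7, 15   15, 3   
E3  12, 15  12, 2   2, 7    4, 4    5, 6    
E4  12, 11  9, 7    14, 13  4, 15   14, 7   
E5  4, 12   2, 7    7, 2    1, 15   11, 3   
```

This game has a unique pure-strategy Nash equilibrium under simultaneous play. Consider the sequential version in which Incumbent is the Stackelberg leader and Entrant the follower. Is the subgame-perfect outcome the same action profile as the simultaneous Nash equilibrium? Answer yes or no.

no

Backward induction with Incumbent moving first.
- E1: Entrant compares 2, 3, 8, 7, 13 and picks Z; Incumbent would get 9.
- E2: Entrant compares 12, 8, 8, 15, 3 and picks Y; Incumbent would get 7.
- E3: Entrant compares 15, 2, 7, 4, 6 and picks V; Incumbent would get 12.
- E4: Entrant compares 11, 7, 13, 15, 7 and picks Y; Incumbent would get 4.
- E5: Entrant compares 12, 7, 2, 15, 3 and picks Y; Incumbent would get 1.
Maximizing over 9, 7, 12, 4, 1, Incumbent chooses E3. Subgame-perfect outcome: (E3, V) with payoffs (12, 15).
Under simultaneous play:
Incumbent's best replies: V→E2; W→E3; X→E4; Y→E2; Z→E2.
Entrant's best replies: E1→Z; E2→Y; E3→V; E4→Y; E5→Y.
The unique mutual best reply is (E2, Y), giving (7, 15).
Sequential outcome (E3, V) differs from the Nash profile (E2, Y).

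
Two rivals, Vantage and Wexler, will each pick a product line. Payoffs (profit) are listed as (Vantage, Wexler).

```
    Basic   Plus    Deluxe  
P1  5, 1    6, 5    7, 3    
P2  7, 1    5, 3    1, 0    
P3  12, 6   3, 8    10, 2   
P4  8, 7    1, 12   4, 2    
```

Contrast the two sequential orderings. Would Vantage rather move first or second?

If Vantage leads: Wexler's best replies are P1→Plus, P2→Plus, P3→Plus, P4→Plus; Vantage's induced payoffs 6, 5, 3, 1; outcome (P1, Plus), payoffs (6, 5).
If Wexler leads: Vantage's best replies are Basic→P3, Plus→P1, Deluxe→P3; Wexler's induced payoffs 6, 5, 2; outcome (P3, Basic), payoffs (12, 6).
Vantage gets 6 moving first and 12 moving second, so Vantage prefers to move second.

second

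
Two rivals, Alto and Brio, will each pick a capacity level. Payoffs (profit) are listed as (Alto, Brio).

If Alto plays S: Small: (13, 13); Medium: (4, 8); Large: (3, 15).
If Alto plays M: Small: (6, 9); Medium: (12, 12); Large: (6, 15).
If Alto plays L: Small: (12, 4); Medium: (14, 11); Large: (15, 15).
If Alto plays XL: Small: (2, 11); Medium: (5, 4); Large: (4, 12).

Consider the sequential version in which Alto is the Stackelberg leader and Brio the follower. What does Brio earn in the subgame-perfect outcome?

15

Solve by backward induction (Alto leads).
- S: BR = Large, leader payoff 3.
- M: BR = Large, leader payoff 6.
- L: BR = Large, leader payoff 15.
- XL: BR = Large, leader payoff 4.
Among 3, 6, 15, 4, the best is 15 at L. Subgame-perfect outcome: (L, Large) with payoffs (15, 15).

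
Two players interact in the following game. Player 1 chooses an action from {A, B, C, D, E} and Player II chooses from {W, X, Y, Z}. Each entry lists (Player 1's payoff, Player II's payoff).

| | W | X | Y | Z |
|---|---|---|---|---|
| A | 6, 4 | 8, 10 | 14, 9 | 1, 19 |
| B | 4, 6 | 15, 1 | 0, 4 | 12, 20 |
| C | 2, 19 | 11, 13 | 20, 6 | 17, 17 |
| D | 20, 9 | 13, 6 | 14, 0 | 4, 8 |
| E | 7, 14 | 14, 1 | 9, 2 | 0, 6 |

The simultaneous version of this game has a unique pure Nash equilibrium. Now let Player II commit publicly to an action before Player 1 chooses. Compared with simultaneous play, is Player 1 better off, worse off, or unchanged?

Work backward from Player 1's decision.
- W: BR = D, leader payoff 9.
- X: BR = B, leader payoff 1.
- Y: BR = C, leader payoff 6.
- Z: BR = C, leader payoff 17.
Among 9, 1, 6, 17, the best is 17 at Z. Subgame-perfect outcome: (C, Z) with payoffs (17, 17).
Under simultaneous play:
Player 1's best replies: W→D; X→B; Y→C; Z→C.
Player II's best replies: A→Z; B→Z; C→W; D→W; E→W.
Only (D, W) has each player best-responding; Nash payoffs (20, 9).
Player 1 earns 17 sequentially versus 20 at the Nash outcome: worse off.

worse off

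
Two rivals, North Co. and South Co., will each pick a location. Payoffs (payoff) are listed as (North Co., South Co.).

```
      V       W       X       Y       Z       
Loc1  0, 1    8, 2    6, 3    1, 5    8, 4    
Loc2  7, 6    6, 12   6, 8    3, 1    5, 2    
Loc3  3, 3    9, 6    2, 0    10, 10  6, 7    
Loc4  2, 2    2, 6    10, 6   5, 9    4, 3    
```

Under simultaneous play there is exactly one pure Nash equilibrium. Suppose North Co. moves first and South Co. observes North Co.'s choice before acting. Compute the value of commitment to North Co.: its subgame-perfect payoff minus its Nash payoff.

0

South Co. best-responds to each possible North Co. move:
- Loc1 → South Co. plays Y (best of 1, 2, 3, 5, 4); North Co. gets 1.
- Loc2 → South Co. plays W (best of 6, 12, 8, 1, 2); North Co. gets 6.
- Loc3 → South Co. plays Y (best of 3, 6, 0, 10, 7); North Co. gets 10.
- Loc4 → South Co. plays Y (best of 2, 6, 6, 9, 3); North Co. gets 5.
Among 1, 6, 10, 5, the best is 10 at Loc3. Subgame-perfect outcome: (Loc3, Y) with payoffs (10, 10).
Under simultaneous play:
North Co.'s best replies: V→Loc2; W→Loc3; X→Loc4; Y→Loc3; Z→Loc1.
South Co.'s best replies: Loc1→Y; Loc2→W; Loc3→Y; Loc4→Y.
Only (Loc3, Y) has each player best-responding; Nash payoffs (10, 10).
North Co.'s commitment gain: 10 − 10 = 0.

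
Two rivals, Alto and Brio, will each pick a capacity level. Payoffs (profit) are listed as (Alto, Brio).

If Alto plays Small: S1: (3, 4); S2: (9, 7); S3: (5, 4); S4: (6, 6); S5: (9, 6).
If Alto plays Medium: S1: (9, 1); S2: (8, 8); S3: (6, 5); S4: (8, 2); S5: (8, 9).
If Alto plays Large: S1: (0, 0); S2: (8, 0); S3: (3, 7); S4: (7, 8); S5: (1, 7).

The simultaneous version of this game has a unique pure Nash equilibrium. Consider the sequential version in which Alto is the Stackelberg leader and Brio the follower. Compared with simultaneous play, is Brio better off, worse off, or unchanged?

unchanged

Backward induction with Alto moving first.
- Small: BR = S2, leader payoff 9.
- Medium: BR = S5, leader payoff 8.
- Large: BR = S4, leader payoff 7.
Alto's induced payoffs are 9, 8, 7, so Alto commits to Small. Subgame-perfect outcome: (Small, S2) with payoffs (9, 7).
For the simultaneous game, intersect best replies.
Alto's best replies: S1→Medium; S2→Small; S3→Medium; S4→Medium; S5→Small.
Brio's best replies: Small→S2; Medium→S5; Large→S4.
Only (Small, S2) has each player best-responding; Nash payoffs (9, 7).
Brio earns 7 sequentially versus 7 at the Nash outcome: unchanged.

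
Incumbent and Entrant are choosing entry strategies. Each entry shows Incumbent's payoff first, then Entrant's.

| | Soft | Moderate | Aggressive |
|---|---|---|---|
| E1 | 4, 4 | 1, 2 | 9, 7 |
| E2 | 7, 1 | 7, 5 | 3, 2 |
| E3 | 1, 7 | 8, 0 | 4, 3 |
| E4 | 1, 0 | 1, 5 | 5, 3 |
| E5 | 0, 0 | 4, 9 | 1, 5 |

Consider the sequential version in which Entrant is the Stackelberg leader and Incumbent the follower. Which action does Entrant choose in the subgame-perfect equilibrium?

Aggressive

Work backward from Incumbent's decision.
- Soft: BR = E2, leader payoff 1.
- Moderate: BR = E3, leader payoff 0.
- Aggressive: BR = E1, leader payoff 7.
Among 1, 0, 7, the best is 7 at Aggressive. Subgame-perfect outcome: (E1, Aggressive) with payoffs (9, 7).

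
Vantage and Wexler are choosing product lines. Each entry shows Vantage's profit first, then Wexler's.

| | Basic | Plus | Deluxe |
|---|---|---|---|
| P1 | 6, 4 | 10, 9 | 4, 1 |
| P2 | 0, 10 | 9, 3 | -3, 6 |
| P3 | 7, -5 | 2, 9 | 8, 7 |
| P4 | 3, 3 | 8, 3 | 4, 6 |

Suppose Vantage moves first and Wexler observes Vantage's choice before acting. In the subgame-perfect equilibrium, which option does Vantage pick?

P1

Work backward from Wexler's decision.
- P1 → Wexler plays Plus (best of 4, 9, 1); Vantage gets 10.
- P2 → Wexler plays Basic (best of 10, 3, 6); Vantage gets 0.
- P3 → Wexler plays Plus (best of -5, 9, 7); Vantage gets 2.
- P4 → Wexler plays Deluxe (best of 3, 3, 6); Vantage gets 4.
Maximizing over 10, 0, 2, 4, Vantage chooses P1. Subgame-perfect outcome: (P1, Plus) with payoffs (10, 9).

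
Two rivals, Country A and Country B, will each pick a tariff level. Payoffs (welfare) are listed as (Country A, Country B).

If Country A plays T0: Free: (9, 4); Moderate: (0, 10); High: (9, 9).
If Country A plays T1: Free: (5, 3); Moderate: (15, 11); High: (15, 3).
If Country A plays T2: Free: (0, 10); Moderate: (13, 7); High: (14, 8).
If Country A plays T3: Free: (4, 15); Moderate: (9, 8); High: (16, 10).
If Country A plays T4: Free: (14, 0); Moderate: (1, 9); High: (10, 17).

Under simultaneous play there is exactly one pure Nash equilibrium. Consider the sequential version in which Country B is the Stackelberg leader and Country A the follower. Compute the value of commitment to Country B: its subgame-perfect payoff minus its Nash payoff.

Country A best-responds to each possible Country B move:
- Free → Country A plays T4 (best of 9, 5, 0, 4, 14); Country B gets 0.
- Moderate → Country A plays T1 (best of 0, 15, 13, 9, 1); Country B gets 11.
- High → Country A plays T3 (best of 9, 15, 14, 16, 10); Country B gets 10.
Country B's induced payoffs are 0, 11, 10, so Country B commits to Moderate. Subgame-perfect outcome: (T1, Moderate) with payoffs (15, 11).
For the simultaneous game, intersect best replies.
Country A's best replies: Free→T4; Moderate→T1; High→T3.
Country B's best replies: T0→Moderate; T1→Moderate; T2→Free; T3→Free; T4→High.
The unique mutual best reply is (T1, Moderate), giving (15, 11).
Country B's commitment gain: 11 − 11 = 0.

0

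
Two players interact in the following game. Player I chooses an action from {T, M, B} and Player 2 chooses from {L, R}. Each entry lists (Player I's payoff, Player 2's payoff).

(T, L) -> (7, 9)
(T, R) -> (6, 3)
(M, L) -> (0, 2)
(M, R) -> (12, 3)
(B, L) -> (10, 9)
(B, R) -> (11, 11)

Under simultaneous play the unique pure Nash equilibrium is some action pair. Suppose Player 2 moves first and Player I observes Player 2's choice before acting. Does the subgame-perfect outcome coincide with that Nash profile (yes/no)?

no

Work backward from Player I's decision.
- L: BR = B, leader payoff 9.
- R: BR = M, leader payoff 3.
Among 9, 3, the best is 9 at L. Subgame-perfect outcome: (B, L) with payoffs (10, 9).
Under simultaneous play:
Player I's best replies: L→B; R→M.
Player 2's best replies: T→L; M→R; B→R.
The unique mutual best reply is (M, R), giving (12, 3).
Sequential outcome (B, L) differs from the Nash profile (M, R).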